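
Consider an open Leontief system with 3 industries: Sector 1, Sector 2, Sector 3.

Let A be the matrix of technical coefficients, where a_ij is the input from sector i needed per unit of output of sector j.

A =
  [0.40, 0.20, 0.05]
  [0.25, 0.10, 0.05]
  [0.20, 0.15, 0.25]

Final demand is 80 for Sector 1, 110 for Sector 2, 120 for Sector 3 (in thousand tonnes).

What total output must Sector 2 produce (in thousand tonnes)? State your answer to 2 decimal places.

x_2 = 197.93

I − A =
  [   0.60    -0.20    -0.05]
  [  -0.25     0.90    -0.05]
  [  -0.20    -0.15     0.75]
Cofactors of I−A, C_ij = (−1)^(i+j)·(minor ij) (rows/columns in the sector order above):
  C_11 = (0.90)(0.75) − (-0.05)(-0.15) = 0.6675
  C_12 = −[(-0.25)(0.75) − (-0.05)(-0.20)] = 0.1975
  C_13 = (-0.25)(-0.15) − (0.90)(-0.20) = 0.2175
  C_21 = −[(-0.20)(0.75) − (-0.05)(-0.15)] = 0.1575
  C_22 = (0.60)(0.75) − (-0.05)(-0.20) = 0.4400
  C_23 = −[(0.60)(-0.15) − (-0.20)(-0.20)] = 0.1300
  C_31 = (-0.20)(-0.05) − (-0.05)(0.90) = 0.0550
  C_32 = −[(0.60)(-0.05) − (-0.05)(-0.25)] = 0.0425
  C_33 = (0.60)(0.90) − (-0.20)(-0.25) = 0.4900
det(I−A) = Σ_j (I−A)_1j·C_1j = (0.60)(0.6675) + (-0.20)(0.1975) + (-0.05)(0.2175) = 0.350125
adj(I−A) = Cᵀ =
  [ 0.6675   0.1575   0.0550]
  [ 0.1975   0.4400   0.0425]
  [ 0.2175   0.1300   0.4900]
(I − A)⁻¹ = adj(I−A) / det(I−A) ≈
  [   1.9065     0.4498     0.1571]
  [   0.5641     1.2567     0.1214]
  [   0.6212     0.3713     1.3995]
x = (I − A)⁻¹ d = adj(I−A)·d / det(I−A), with det(I−A) = 0.350125:
  x_1 = (0.6675·80 + 0.1575·110 + 0.0550·120) / 0.350125 = 77.325 / 0.350125 ≈ 220.85
  x_2 = (0.1975·80 + 0.4400·110 + 0.0425·120) / 0.350125 = 69.30 / 0.350125 ≈ 197.93
  x_3 = (0.2175·80 + 0.1300·110 + 0.4900·120) / 0.350125 = 90.50 / 0.350125 ≈ 258.48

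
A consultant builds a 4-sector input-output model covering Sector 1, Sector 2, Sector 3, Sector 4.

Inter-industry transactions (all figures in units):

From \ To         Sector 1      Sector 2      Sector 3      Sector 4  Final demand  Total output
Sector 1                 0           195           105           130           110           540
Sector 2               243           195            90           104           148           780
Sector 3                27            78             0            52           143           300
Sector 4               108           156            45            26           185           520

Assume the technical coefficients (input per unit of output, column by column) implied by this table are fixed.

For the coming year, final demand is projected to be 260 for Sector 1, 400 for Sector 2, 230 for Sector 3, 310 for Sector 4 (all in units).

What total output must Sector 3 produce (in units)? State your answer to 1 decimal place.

Technical coefficients a_ij = z_ij / X_j:
  a_11 = 0/540 = 0.00, a_21 = 243/540 = 0.45, a_31 = 27/540 = 0.05, a_41 = 108/540 = 0.20
  a_12 = 195/780 = 0.25, a_22 = 195/780 = 0.25, a_32 = 78/780 = 0.10, a_42 = 156/780 = 0.20
  a_13 = 105/300 = 0.35, a_23 = 90/300 = 0.30, a_33 = 0/300 = 0.00, a_43 = 45/300 = 0.15
  a_14 = 130/520 = 0.25, a_24 = 104/520 = 0.20, a_34 = 52/520 = 0.10, a_44 = 26/520 = 0.05
I − A =
  [   1.00    -0.25    -0.35    -0.25]
  [  -0.45     0.75    -0.30    -0.20]
  [  -0.05    -0.10     1.00    -0.10]
  [  -0.20    -0.20    -0.15     0.95]
Compute the cofactors C_ij = (−1)^(i+j)·(3×3 minor ij) of I−A; the adjugate is their transpose:
adj(I−A) = Cᵀ =
  [ 0.623750   0.327750   0.357250   0.270750]
  [ 0.482500   0.859500   0.480500   0.358500]
  [ 0.104375   0.129375   0.495625   0.106875]
  [ 0.249375   0.270375   0.254625   0.574875]
det(I−A) = Σ_j (I−A)_1j·C_1j = (1.00)(0.623750) + (-0.25)(0.482500) + (-0.35)(0.104375) + (-0.25)(0.249375) = 0.40425
(I − A)⁻¹ = adj(I−A) / det(I−A) ≈
  [   1.5430     0.8108     0.8837     0.6698]
  [   1.1936     2.1262     1.1886     0.8868]
  [   0.2582     0.3200     1.2260     0.2644]
  [   0.6169     0.6688     0.6299     1.4221]
x = (I − A)⁻¹ d = adj(I−A)·d / det(I−A), with det(I−A) = 0.40425:
  x_1 = (0.623750·260 + 0.327750·400 + 0.357250·230 + 0.270750·310) / 0.40425 = 459.375 / 0.40425 ≈ 1136.4
  x_2 = (0.482500·260 + 0.859500·400 + 0.480500·230 + 0.358500·310) / 0.40425 = 690.90 / 0.40425 ≈ 1709.1
  x_3 = (0.104375·260 + 0.129375·400 + 0.495625·230 + 0.106875·310) / 0.40425 = 226.0125 / 0.40425 ≈ 559.1
  x_4 = (0.249375·260 + 0.270375·400 + 0.254625·230 + 0.574875·310) / 0.40425 = 409.7625 / 0.40425 ≈ 1013.6

x_3 = 559.1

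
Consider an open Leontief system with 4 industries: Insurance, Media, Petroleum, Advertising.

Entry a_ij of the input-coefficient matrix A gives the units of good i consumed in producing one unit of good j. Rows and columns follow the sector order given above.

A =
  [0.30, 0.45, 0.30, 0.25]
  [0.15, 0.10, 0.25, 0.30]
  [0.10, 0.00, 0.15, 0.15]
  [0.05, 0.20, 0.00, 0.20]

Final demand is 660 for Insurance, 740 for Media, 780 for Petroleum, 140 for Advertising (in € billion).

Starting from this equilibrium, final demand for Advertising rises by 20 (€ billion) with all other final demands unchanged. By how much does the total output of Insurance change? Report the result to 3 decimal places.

Δx_1 = 25.446

I − A =
  [   0.70    -0.45    -0.30    -0.25]
  [  -0.15     0.90    -0.25    -0.30]
  [  -0.10     0.00     0.85    -0.15]
  [  -0.05    -0.20     0.00     0.80]
Compute the cofactors C_ij = (−1)^(i+j)·(3×3 minor ij) of I−A; the adjugate is their transpose:
adj(I−A) = Cᵀ =
  [ 0.553500   0.357500   0.300500   0.363375]
  [ 0.136625   0.439125   0.177375   0.240625]
  [ 0.077250   0.065375   0.382500   0.120375]
  [ 0.068750   0.132125   0.063125   0.439875]
det(I−A) = Σ_j (I−A)_1j·C_1j = (0.70)(0.553500) + (-0.45)(0.136625) + (-0.30)(0.077250) + (-0.25)(0.068750) = 0.28560625
(I − A)⁻¹ = adj(I−A) / det(I−A) ≈
  [   1.9380     1.2517     1.0521     1.2723]
  [   0.4784     1.5375     0.6210     0.8425]
  [   0.2705     0.2289     1.3393     0.4215]
  [   0.2407     0.4626     0.2210     1.5401]
Δx = (I − A)⁻¹ Δd with Δd having +20 in the Advertising component and 0 elsewhere.
So Δx_1 = L_14 · (+20), where L_14 = adj(I−A)_14 / det(I−A) = 0.363375 / 0.28560625.
Δx_1 = 0.363375 × (+20) / 0.28560625 = 7.2675 / 0.28560625 ≈ 25.446.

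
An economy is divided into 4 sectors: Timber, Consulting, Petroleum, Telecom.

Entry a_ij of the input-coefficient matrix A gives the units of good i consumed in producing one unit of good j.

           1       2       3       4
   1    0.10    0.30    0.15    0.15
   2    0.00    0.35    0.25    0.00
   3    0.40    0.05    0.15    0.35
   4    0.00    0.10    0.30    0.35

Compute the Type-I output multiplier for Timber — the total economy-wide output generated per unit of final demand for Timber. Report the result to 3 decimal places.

m_1 = 3.161

I − A =
  [   0.90    -0.30    -0.15    -0.15]
  [   0.00     0.65    -0.25     0.00]
  [  -0.40    -0.05     0.85    -0.35]
  [   0.00    -0.10    -0.30     0.65]
Compute the cofactors C_ij = (−1)^(i+j)·(3×3 minor ij) of I−A; the adjugate is their transpose:
adj(I−A) = Cᵀ =
  [ 0.274000   0.159375   0.145125   0.141375]
  [ 0.065000   0.345750   0.146250   0.093750]
  [ 0.169000   0.144750   0.380250   0.243750]
  [ 0.088000   0.120000   0.198000   0.417000]
det(I−A) = Σ_j (I−A)_1j·C_1j = (0.90)(0.274000) + (-0.30)(0.065000) + (-0.15)(0.169000) + (-0.15)(0.088000) = 0.18855
(I − A)⁻¹ = adj(I−A) / det(I−A) ≈
  [   1.4532     0.8453     0.7697     0.7498]
  [   0.3447     1.8337     0.7757     0.4972]
  [   0.8963     0.7677     2.0167     1.2928]
  [   0.4667     0.6364     1.0501     2.2116]
The output multiplier for sector j is the column-j sum of the Leontief inverse (I − A)⁻¹ = adj(I−A) / det(I−A).
Column 1 of adj(I−A): (0.274000, 0.065000, 0.169000, 0.088000); det(I−A) = 0.18855.
m_1 = (0.274000 + 0.065000 + 0.169000 + 0.088000) / 0.18855 = 0.596 / 0.18855 ≈ 3.161.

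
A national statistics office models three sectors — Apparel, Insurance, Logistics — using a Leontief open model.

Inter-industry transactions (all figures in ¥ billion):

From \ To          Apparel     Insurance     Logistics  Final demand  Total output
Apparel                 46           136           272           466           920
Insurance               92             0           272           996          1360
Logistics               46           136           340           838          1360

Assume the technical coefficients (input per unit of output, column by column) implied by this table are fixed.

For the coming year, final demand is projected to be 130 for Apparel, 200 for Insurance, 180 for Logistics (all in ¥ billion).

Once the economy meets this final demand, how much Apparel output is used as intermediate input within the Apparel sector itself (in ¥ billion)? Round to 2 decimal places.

z_AA = 11.40

Technical coefficients a_ij = z_ij / X_j:
  a_AA = 46/920 = 0.05, a_IA = 92/920 = 0.10, a_LA = 46/920 = 0.05
  a_AI = 136/1360 = 0.10, a_II = 0/1360 = 0.00, a_LI = 136/1360 = 0.10
  a_AL = 272/1360 = 0.20, a_IL = 272/1360 = 0.20, a_LL = 340/1360 = 0.25
I − A =
  [   0.95    -0.10    -0.20]
  [  -0.10     1.00    -0.20]
  [  -0.05    -0.10     0.75]
Cofactors of I−A, C_ij = (−1)^(i+j)·(minor ij) (rows/columns in the sector order above):
  C_11 = (1.00)(0.75) − (-0.20)(-0.10) = 0.7300
  C_12 = −[(-0.10)(0.75) − (-0.20)(-0.05)] = 0.0850
  C_13 = (-0.10)(-0.10) − (1.00)(-0.05) = 0.0600
  C_21 = −[(-0.10)(0.75) − (-0.20)(-0.10)] = 0.0950
  C_22 = (0.95)(0.75) − (-0.20)(-0.05) = 0.7025
  C_23 = −[(0.95)(-0.10) − (-0.10)(-0.05)] = 0.1000
  C_31 = (-0.10)(-0.20) − (-0.20)(1.00) = 0.2200
  C_32 = −[(0.95)(-0.20) − (-0.20)(-0.10)] = 0.2100
  C_33 = (0.95)(1.00) − (-0.10)(-0.10) = 0.9400
det(I−A) = Σ_j (I−A)_1j·C_1j = (0.95)(0.7300) + (-0.10)(0.0850) + (-0.20)(0.0600) = 0.6730
adj(I−A) = Cᵀ =
  [ 0.7300   0.0950   0.2200]
  [ 0.0850   0.7025   0.2100]
  [ 0.0600   0.1000   0.9400]
(I − A)⁻¹ = adj(I−A) / det(I−A) ≈
  [   1.0847     0.1412     0.3269]
  [   0.1263     1.0438     0.3120]
  [   0.0892     0.1486     1.3967]
First solve x = (I − A)⁻¹ d = adj(I−A)·d / det(I−A); in particular x_A = (0.7300·130 + 0.0950·200 + 0.2200·180) / 0.6730 = 153.50 / 0.6730 ≈ 228.0832.
Intermediate flow from A to A: z_AA = a_AA · x_A = 0.05 × 153.50 / 0.6730 = 7.675 / 0.6730 ≈ 11.40.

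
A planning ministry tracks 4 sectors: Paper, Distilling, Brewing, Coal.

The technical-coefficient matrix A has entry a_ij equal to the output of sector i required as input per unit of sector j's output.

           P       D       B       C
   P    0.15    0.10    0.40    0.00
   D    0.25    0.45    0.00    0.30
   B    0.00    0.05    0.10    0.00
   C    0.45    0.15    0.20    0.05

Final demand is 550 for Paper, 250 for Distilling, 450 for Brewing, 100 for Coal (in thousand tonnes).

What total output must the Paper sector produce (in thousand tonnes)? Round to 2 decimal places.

x_P = 1096.42

I − A =
  [   0.85    -0.10    -0.40     0.00]
  [  -0.25     0.55     0.00    -0.30]
  [   0.00    -0.05     0.90     0.00]
  [  -0.45    -0.15    -0.20     0.95]
Compute the cofactors C_ij = (−1)^(i+j)·(3×3 minor ij) of I−A; the adjugate is their transpose:
adj(I−A) = Cᵀ =
  [ 0.426750   0.104500   0.197000   0.033000]
  [ 0.335250   0.726750   0.200000   0.229500]
  [ 0.018625   0.040375   0.368625   0.012750]
  [ 0.259000   0.172750   0.202500   0.393250]
det(I−A) = Σ_j (I−A)_1j·C_1j = (0.85)(0.426750) + (-0.10)(0.335250) + (-0.40)(0.018625) + (0.00)(0.259000) = 0.3217625
(I − A)⁻¹ = adj(I−A) / det(I−A) ≈
  [   1.3263     0.3248     0.6123     0.1026]
  [   1.0419     2.2587     0.6216     0.7133]
  [   0.0579     0.1255     1.1456     0.0396]
  [   0.8049     0.5369     0.6293     1.2222]
x = (I − A)⁻¹ d = adj(I−A)·d / det(I−A), with det(I−A) = 0.3217625:
  x_P = (0.426750·550 + 0.104500·250 + 0.197000·450 + 0.033000·100) / 0.3217625 = 352.7875 / 0.3217625 ≈ 1096.42
  x_D = (0.335250·550 + 0.726750·250 + 0.200000·450 + 0.229500·100) / 0.3217625 = 479.025 / 0.3217625 ≈ 1488.75
  x_B = (0.018625·550 + 0.040375·250 + 0.368625·450 + 0.012750·100) / 0.3217625 = 187.49375 / 0.3217625 ≈ 582.71
  x_C = (0.259000·550 + 0.172750·250 + 0.202500·450 + 0.393250·100) / 0.3217625 = 316.0875 / 0.3217625 ≈ 982.36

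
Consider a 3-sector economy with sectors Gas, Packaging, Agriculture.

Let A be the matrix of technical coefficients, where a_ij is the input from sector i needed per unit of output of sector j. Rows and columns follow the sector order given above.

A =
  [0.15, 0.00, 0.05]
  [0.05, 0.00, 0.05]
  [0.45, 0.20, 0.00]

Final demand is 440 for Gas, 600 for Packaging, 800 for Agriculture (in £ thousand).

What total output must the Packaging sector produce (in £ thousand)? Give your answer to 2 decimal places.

x_2 = 689.55

I − A =
  [   0.85     0.00    -0.05]
  [  -0.05     1.00    -0.05]
  [  -0.45    -0.20     1.00]
Cofactors of I−A, C_ij = (−1)^(i+j)·(minor ij) (rows/columns in the sector order above):
  C_11 = (1.00)(1.00) − (-0.05)(-0.20) = 0.9900
  C_12 = −[(-0.05)(1.00) − (-0.05)(-0.45)] = 0.0725
  C_13 = (-0.05)(-0.20) − (1.00)(-0.45) = 0.4600
  C_21 = −[(0.00)(1.00) − (-0.05)(-0.20)] = 0.0100
  C_22 = (0.85)(1.00) − (-0.05)(-0.45) = 0.8275
  C_23 = −[(0.85)(-0.20) − (0.00)(-0.45)] = 0.1700
  C_31 = (0.00)(-0.05) − (-0.05)(1.00) = 0.0500
  C_32 = −[(0.85)(-0.05) − (-0.05)(-0.05)] = 0.0450
  C_33 = (0.85)(1.00) − (0.00)(-0.05) = 0.8500
det(I−A) = Σ_j (I−A)_1j·C_1j = (0.85)(0.9900) + (0.00)(0.0725) + (-0.05)(0.4600) = 0.8185
adj(I−A) = Cᵀ =
  [ 0.9900   0.0100   0.0500]
  [ 0.0725   0.8275   0.0450]
  [ 0.4600   0.1700   0.8500]
(I − A)⁻¹ = adj(I−A) / det(I−A) ≈
  [   1.2095     0.0122     0.0611]
  [   0.0886     1.0110     0.0550]
  [   0.5620     0.2077     1.0385]
x = (I − A)⁻¹ d = adj(I−A)·d / det(I−A), with det(I−A) = 0.8185:
  x_1 = (0.9900·440 + 0.0100·600 + 0.0500·800) / 0.8185 = 481.60 / 0.8185 ≈ 588.39
  x_2 = (0.0725·440 + 0.8275·600 + 0.0450·800) / 0.8185 = 564.40 / 0.8185 ≈ 689.55
  x_3 = (0.4600·440 + 0.1700·600 + 0.8500·800) / 0.8185 = 984.40 / 0.8185 ≈ 1202.69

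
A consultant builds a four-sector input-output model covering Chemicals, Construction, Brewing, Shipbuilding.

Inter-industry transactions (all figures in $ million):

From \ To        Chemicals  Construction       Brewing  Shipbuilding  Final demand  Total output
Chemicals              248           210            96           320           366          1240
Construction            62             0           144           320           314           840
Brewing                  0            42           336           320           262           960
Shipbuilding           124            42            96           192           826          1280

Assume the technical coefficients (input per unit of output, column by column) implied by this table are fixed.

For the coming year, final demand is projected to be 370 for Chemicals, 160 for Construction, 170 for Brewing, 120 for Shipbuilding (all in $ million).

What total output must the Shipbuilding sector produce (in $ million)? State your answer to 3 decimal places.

x_4 = 290.305

Technical coefficients a_ij = z_ij / X_j:
  a_11 = 248/1240 = 0.20, a_21 = 62/1240 = 0.05, a_31 = 0/1240 = 0.00, a_41 = 124/1240 = 0.10
  a_12 = 210/840 = 0.25, a_22 = 0/840 = 0.00, a_32 = 42/840 = 0.05, a_42 = 42/840 = 0.05
  a_13 = 96/960 = 0.10, a_23 = 144/960 = 0.15, a_33 = 336/960 = 0.35, a_43 = 96/960 = 0.10
  a_14 = 320/1280 = 0.25, a_24 = 320/1280 = 0.25, a_34 = 320/1280 = 0.25, a_44 = 192/1280 = 0.15
I − A =
  [   0.80    -0.25    -0.10    -0.25]
  [  -0.05     1.00    -0.15    -0.25]
  [   0.00    -0.05     0.65    -0.25]
  [  -0.10    -0.05    -0.10     0.85]
Compute the cofactors C_ij = (−1)^(i+j)·(3×3 minor ij) of I−A; the adjugate is their transpose:
adj(I−A) = Cᵀ =
  [ 0.509875   0.146750   0.148750   0.236875]
  [ 0.046375   0.403250   0.126250   0.169375]
  [ 0.029000   0.049000   0.627500   0.207500]
  [ 0.066125   0.046750   0.098750   0.505625]
det(I−A) = Σ_j (I−A)_1j·C_1j = (0.80)(0.509875) + (-0.25)(0.046375) + (-0.10)(0.029000) + (-0.25)(0.066125) = 0.376875
(I − A)⁻¹ = adj(I−A) / det(I−A) ≈
  [   1.3529     0.3894     0.3947     0.6285]
  [   0.1231     1.0700     0.3350     0.4494]
  [   0.0769     0.1300     1.6650     0.5506]
  [   0.1755     0.1240     0.2620     1.3416]
x = (I − A)⁻¹ d = adj(I−A)·d / det(I−A), with det(I−A) = 0.376875:
  x_1 = (0.509875·370 + 0.146750·160 + 0.148750·170 + 0.236875·120) / 0.376875 = 265.84625 / 0.376875 ≈ 705.396
  x_2 = (0.046375·370 + 0.403250·160 + 0.126250·170 + 0.169375·120) / 0.376875 = 123.46625 / 0.376875 ≈ 327.605
  x_3 = (0.029000·370 + 0.049000·160 + 0.627500·170 + 0.207500·120) / 0.376875 = 150.145 / 0.376875 ≈ 398.395
  x_4 = (0.066125·370 + 0.046750·160 + 0.098750·170 + 0.505625·120) / 0.376875 = 109.40875 / 0.376875 ≈ 290.305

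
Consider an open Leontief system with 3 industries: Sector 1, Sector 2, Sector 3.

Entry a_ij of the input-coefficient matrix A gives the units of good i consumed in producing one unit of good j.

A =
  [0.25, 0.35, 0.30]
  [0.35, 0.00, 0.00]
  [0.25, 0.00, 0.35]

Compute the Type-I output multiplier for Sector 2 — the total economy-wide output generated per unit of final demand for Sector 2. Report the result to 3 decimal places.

I − A =
  [   0.75    -0.35    -0.30]
  [  -0.35     1.00     0.00]
  [  -0.25     0.00     0.65]
Cofactors of I−A, C_ij = (−1)^(i+j)·(minor ij) (rows/columns in the sector order above):
  C_11 = (1.00)(0.65) − (0.00)(0.00) = 0.6500
  C_12 = −[(-0.35)(0.65) − (0.00)(-0.25)] = 0.2275
  C_13 = (-0.35)(0.00) − (1.00)(-0.25) = 0.2500
  C_21 = −[(-0.35)(0.65) − (-0.30)(0.00)] = 0.2275
  C_22 = (0.75)(0.65) − (-0.30)(-0.25) = 0.4125
  C_23 = −[(0.75)(0.00) − (-0.35)(-0.25)] = 0.0875
  C_31 = (-0.35)(0.00) − (-0.30)(1.00) = 0.3000
  C_32 = −[(0.75)(0.00) − (-0.30)(-0.35)] = 0.1050
  C_33 = (0.75)(1.00) − (-0.35)(-0.35) = 0.6275
det(I−A) = Σ_j (I−A)_1j·C_1j = (0.75)(0.6500) + (-0.35)(0.2275) + (-0.30)(0.2500) = 0.332875
adj(I−A) = Cᵀ =
  [ 0.6500   0.2275   0.3000]
  [ 0.2275   0.4125   0.1050]
  [ 0.2500   0.0875   0.6275]
(I − A)⁻¹ = adj(I−A) / det(I−A) ≈
  [   1.9527     0.6834     0.9012]
  [   0.6834     1.2392     0.3154]
  [   0.7510     0.2629     1.8851]
The output multiplier for sector j is the column-j sum of the Leontief inverse (I − A)⁻¹ = adj(I−A) / det(I−A).
Column 2 of adj(I−A): (0.2275, 0.4125, 0.0875); det(I−A) = 0.332875.
m_2 = (0.2275 + 0.4125 + 0.0875) / 0.332875 = 0.7275 / 0.332875 ≈ 2.186.

m_2 = 2.186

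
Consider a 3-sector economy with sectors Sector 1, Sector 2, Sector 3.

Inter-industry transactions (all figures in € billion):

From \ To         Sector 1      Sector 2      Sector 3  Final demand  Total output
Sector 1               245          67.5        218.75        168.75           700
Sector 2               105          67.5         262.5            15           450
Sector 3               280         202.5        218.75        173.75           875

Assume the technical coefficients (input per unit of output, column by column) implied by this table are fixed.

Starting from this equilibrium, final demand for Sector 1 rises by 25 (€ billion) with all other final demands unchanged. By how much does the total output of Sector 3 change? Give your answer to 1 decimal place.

Technical coefficients a_ij = z_ij / X_j:
  a_11 = 245/700 = 0.35, a_21 = 105/700 = 0.15, a_31 = 280/700 = 0.40
  a_12 = 67.5/450 = 0.15, a_22 = 67.5/450 = 0.15, a_32 = 202.5/450 = 0.45
  a_13 = 218.75/875 = 0.25, a_23 = 262.5/875 = 0.30, a_33 = 218.75/875 = 0.25
I − A =
  [   0.65    -0.15    -0.25]
  [  -0.15     0.85    -0.30]
  [  -0.40    -0.45     0.75]
Cofactors of I−A, C_ij = (−1)^(i+j)·(minor ij) (rows/columns in the sector order above):
  C_11 = (0.85)(0.75) − (-0.30)(-0.45) = 0.5025
  C_12 = −[(-0.15)(0.75) − (-0.30)(-0.40)] = 0.2325
  C_13 = (-0.15)(-0.45) − (0.85)(-0.40) = 0.4075
  C_21 = −[(-0.15)(0.75) − (-0.25)(-0.45)] = 0.2250
  C_22 = (0.65)(0.75) − (-0.25)(-0.40) = 0.3875
  C_23 = −[(0.65)(-0.45) − (-0.15)(-0.40)] = 0.3525
  C_31 = (-0.15)(-0.30) − (-0.25)(0.85) = 0.2575
  C_32 = −[(0.65)(-0.30) − (-0.25)(-0.15)] = 0.2325
  C_33 = (0.65)(0.85) − (-0.15)(-0.15) = 0.5300
det(I−A) = Σ_j (I−A)_1j·C_1j = (0.65)(0.5025) + (-0.15)(0.2325) + (-0.25)(0.4075) = 0.189875
adj(I−A) = Cᵀ =
  [ 0.5025   0.2250   0.2575]
  [ 0.2325   0.3875   0.2325]
  [ 0.4075   0.3525   0.5300]
(I − A)⁻¹ = adj(I−A) / det(I−A) ≈
  [   2.6465     1.1850     1.3562]
  [   1.2245     2.0408     1.2245]
  [   2.1461     1.8565     2.7913]
Δx = (I − A)⁻¹ Δd with Δd having +25 in the Sector 1 component and 0 elsewhere.
So Δx_3 = L_31 · (+25), where L_31 = adj(I−A)_31 / det(I−A) = 0.4075 / 0.189875.
Δx_3 = 0.4075 × (+25) / 0.189875 = 10.1875 / 0.189875 ≈ 53.7.

Δx_3 = 53.7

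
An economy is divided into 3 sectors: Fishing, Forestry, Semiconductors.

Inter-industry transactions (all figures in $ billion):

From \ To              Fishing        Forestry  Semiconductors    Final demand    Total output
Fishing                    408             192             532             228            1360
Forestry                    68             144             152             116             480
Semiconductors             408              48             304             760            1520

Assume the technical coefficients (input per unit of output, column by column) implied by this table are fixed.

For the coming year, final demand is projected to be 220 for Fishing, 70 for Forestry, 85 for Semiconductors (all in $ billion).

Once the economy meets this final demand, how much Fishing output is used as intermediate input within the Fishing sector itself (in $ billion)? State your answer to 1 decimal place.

z_11 = 181.1

Technical coefficients a_ij = z_ij / X_j:
  a_11 = 408/1360 = 0.30, a_21 = 68/1360 = 0.05, a_31 = 408/1360 = 0.30
  a_12 = 192/480 = 0.40, a_22 = 144/480 = 0.30, a_32 = 48/480 = 0.10
  a_13 = 532/1520 = 0.35, a_23 = 152/1520 = 0.10, a_33 = 304/1520 = 0.20
I − A =
  [   0.70    -0.40    -0.35]
  [  -0.05     0.70    -0.10]
  [  -0.30    -0.10     0.80]
Cofactors of I−A, C_ij = (−1)^(i+j)·(minor ij) (rows/columns in the sector order above):
  C_11 = (0.70)(0.80) − (-0.10)(-0.10) = 0.5500
  C_12 = −[(-0.05)(0.80) − (-0.10)(-0.30)] = 0.0700
  C_13 = (-0.05)(-0.10) − (0.70)(-0.30) = 0.2150
  C_21 = −[(-0.40)(0.80) − (-0.35)(-0.10)] = 0.3550
  C_22 = (0.70)(0.80) − (-0.35)(-0.30) = 0.4550
  C_23 = −[(0.70)(-0.10) − (-0.40)(-0.30)] = 0.1900
  C_31 = (-0.40)(-0.10) − (-0.35)(0.70) = 0.2850
  C_32 = −[(0.70)(-0.10) − (-0.35)(-0.05)] = 0.0875
  C_33 = (0.70)(0.70) − (-0.40)(-0.05) = 0.4700
det(I−A) = Σ_j (I−A)_1j·C_1j = (0.70)(0.5500) + (-0.40)(0.0700) + (-0.35)(0.2150) = 0.28175
adj(I−A) = Cᵀ =
  [ 0.5500   0.3550   0.2850]
  [ 0.0700   0.4550   0.0875]
  [ 0.2150   0.1900   0.4700]
(I − A)⁻¹ = adj(I−A) / det(I−A) ≈
  [   1.9521     1.2600     1.0115]
  [   0.2484     1.6149     0.3106]
  [   0.7631     0.6744     1.6681]
First solve x = (I − A)⁻¹ d = adj(I−A)·d / det(I−A); in particular x_1 = (0.5500·220 + 0.3550·70 + 0.2850·85) / 0.28175 = 170.075 / 0.28175 ≈ 603.638.
Intermediate flow from 1 to 1: z_11 = a_11 · x_1 = 0.30 × 170.075 / 0.28175 = 51.0225 / 0.28175 ≈ 181.1.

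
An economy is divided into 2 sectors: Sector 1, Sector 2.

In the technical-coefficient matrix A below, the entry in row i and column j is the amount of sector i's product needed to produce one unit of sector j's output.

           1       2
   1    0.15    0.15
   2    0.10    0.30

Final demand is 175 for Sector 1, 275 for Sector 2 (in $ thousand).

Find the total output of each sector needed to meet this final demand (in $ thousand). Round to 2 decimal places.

x_1 = 282.33, x_2 = 433.19

I − A =
  [   0.85    -0.15]
  [  -0.10     0.70]
det(I−A) = (0.85)(0.70) − (-0.15)(-0.10) = 0.5800
adj(I−A) = [[0.70, 0.15], [0.10, 0.85]]
(I − A)⁻¹ = adj(I−A) / det(I−A) ≈
  [   1.2069     0.2586]
  [   0.1724     1.4655]
x = (I − A)⁻¹ d = adj(I−A)·d / det(I−A), with det(I−A) = 0.5800:
  x_1 = (0.70·175 + 0.15·275) / 0.5800 = 163.75 / 0.5800 ≈ 282.33
  x_2 = (0.10·175 + 0.85·275) / 0.5800 = 251.25 / 0.5800 ≈ 433.19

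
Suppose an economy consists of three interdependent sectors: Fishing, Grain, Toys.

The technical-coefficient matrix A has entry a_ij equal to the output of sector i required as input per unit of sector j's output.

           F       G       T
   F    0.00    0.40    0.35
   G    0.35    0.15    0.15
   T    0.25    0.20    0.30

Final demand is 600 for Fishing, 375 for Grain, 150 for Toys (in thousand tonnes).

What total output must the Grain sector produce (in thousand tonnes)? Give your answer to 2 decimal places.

I − A =
  [   1.00    -0.40    -0.35]
  [  -0.35     0.85    -0.15]
  [  -0.25    -0.20     0.70]
Cofactors of I−A, C_ij = (−1)^(i+j)·(minor ij) (rows/columns in the sector order above):
  C_11 = (0.85)(0.70) − (-0.15)(-0.20) = 0.5650
  C_12 = −[(-0.35)(0.70) − (-0.15)(-0.25)] = 0.2825
  C_13 = (-0.35)(-0.20) − (0.85)(-0.25) = 0.2825
  C_21 = −[(-0.40)(0.70) − (-0.35)(-0.20)] = 0.3500
  C_22 = (1.00)(0.70) − (-0.35)(-0.25) = 0.6125
  C_23 = −[(1.00)(-0.20) − (-0.40)(-0.25)] = 0.3000
  C_31 = (-0.40)(-0.15) − (-0.35)(0.85) = 0.3575
  C_32 = −[(1.00)(-0.15) − (-0.35)(-0.35)] = 0.2725
  C_33 = (1.00)(0.85) − (-0.40)(-0.35) = 0.7100
det(I−A) = Σ_j (I−A)_1j·C_1j = (1.00)(0.5650) + (-0.40)(0.2825) + (-0.35)(0.2825) = 0.353125
adj(I−A) = Cᵀ =
  [ 0.5650   0.3500   0.3575]
  [ 0.2825   0.6125   0.2725]
  [ 0.2825   0.3000   0.7100]
(I − A)⁻¹ = adj(I−A) / det(I−A) ≈
  [   1.6000     0.9912     1.0124]
  [   0.8000     1.7345     0.7717]
  [   0.8000     0.8496     2.0106]
x = (I − A)⁻¹ d = adj(I−A)·d / det(I−A), with det(I−A) = 0.353125:
  x_F = (0.5650·600 + 0.3500·375 + 0.3575·150) / 0.353125 = 523.875 / 0.353125 ≈ 1483.54
  x_G = (0.2825·600 + 0.6125·375 + 0.2725·150) / 0.353125 = 440.0625 / 0.353125 ≈ 1246.19
  x_T = (0.2825·600 + 0.3000·375 + 0.7100·150) / 0.353125 = 388.50 / 0.353125 ≈ 1100.18

x_G = 1246.19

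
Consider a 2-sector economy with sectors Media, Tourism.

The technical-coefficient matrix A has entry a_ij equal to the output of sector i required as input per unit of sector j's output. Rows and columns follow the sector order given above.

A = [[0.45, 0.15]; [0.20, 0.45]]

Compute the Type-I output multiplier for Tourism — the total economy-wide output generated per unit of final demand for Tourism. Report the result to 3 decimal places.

m_T = 2.569

I − A =
  [   0.55    -0.15]
  [  -0.20     0.55]
det(I−A) = (0.55)(0.55) − (-0.15)(-0.20) = 0.2725
adj(I−A) = [[0.55, 0.15], [0.20, 0.55]]
(I − A)⁻¹ = adj(I−A) / det(I−A) ≈
  [   2.0183     0.5505]
  [   0.7339     2.0183]
The output multiplier for sector j is the column-j sum of the Leontief inverse (I − A)⁻¹ = adj(I−A) / det(I−A).
Column T of adj(I−A): (0.15, 0.55); det(I−A) = 0.2725.
m_T = (0.15 + 0.55) / 0.2725 = 0.70 / 0.2725 ≈ 2.569.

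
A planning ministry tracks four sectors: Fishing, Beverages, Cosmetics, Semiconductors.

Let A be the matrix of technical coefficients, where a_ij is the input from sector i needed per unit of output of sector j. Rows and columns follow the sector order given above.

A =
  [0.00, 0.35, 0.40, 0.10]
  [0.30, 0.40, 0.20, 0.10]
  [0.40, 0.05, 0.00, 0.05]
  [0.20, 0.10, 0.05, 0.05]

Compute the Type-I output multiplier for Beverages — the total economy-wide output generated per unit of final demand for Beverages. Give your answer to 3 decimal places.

I − A =
  [   1.00    -0.35    -0.40    -0.10]
  [  -0.30     0.60    -0.20    -0.10]
  [  -0.40    -0.05     1.00    -0.05]
  [  -0.20    -0.10    -0.05     0.95]
Compute the cofactors C_ij = (−1)^(i+j)·(3×3 minor ij) of I−A; the adjugate is their transpose:
adj(I−A) = Cᵀ =
  [ 0.547750   0.362875   0.297250   0.111500]
  [ 0.384250   0.769500   0.314500   0.138000]
  [ 0.246750   0.192000   0.438250   0.069250]
  [ 0.168750   0.167500   0.118750   0.355000]
det(I−A) = Σ_j (I−A)_1j·C_1j = (1.00)(0.547750) + (-0.35)(0.384250) + (-0.40)(0.246750) + (-0.10)(0.168750) = 0.2976875
(I − A)⁻¹ = adj(I−A) / det(I−A) ≈
  [   1.8400     1.2190     0.9985     0.3746]
  [   1.2908     2.5849     1.0565     0.4636]
  [   0.8289     0.6450     1.4722     0.2326]
  [   0.5669     0.5627     0.3989     1.1925]
The output multiplier for sector j is the column-j sum of the Leontief inverse (I − A)⁻¹ = adj(I−A) / det(I−A).
Column B of adj(I−A): (0.362875, 0.769500, 0.192000, 0.167500); det(I−A) = 0.2976875.
m_B = (0.362875 + 0.769500 + 0.192000 + 0.167500) / 0.2976875 = 1.491875 / 0.2976875 ≈ 5.012.

m_B = 5.012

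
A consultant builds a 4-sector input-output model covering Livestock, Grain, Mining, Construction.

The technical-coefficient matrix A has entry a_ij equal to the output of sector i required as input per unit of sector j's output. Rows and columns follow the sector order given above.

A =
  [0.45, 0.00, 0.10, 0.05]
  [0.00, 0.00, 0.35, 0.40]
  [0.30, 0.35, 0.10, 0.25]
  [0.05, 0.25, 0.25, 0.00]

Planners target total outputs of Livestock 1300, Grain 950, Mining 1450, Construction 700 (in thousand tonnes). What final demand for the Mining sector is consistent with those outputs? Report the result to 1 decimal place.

I − A =
  [   0.55     0.00    -0.10    -0.05]
  [   0.00     1.00    -0.35    -0.40]
  [  -0.30    -0.35     0.90    -0.25]
  [  -0.05    -0.25    -0.25     1.00]
d = (I − A) x:
  d_1 = (+0.55)·1300 + (+0.00)·950 + (-0.10)·1450 + (-0.05)·700 = 535.0
  d_2 = (+0.00)·1300 + (+1.00)·950 + (-0.35)·1450 + (-0.40)·700 = 162.5
  d_3 = (-0.30)·1300 + (-0.35)·950 + (+0.90)·1450 + (-0.25)·700 = 407.5
  d_4 = (-0.05)·1300 + (-0.25)·950 + (-0.25)·1450 + (+1.00)·700 = 35.0

d_3 = 407.5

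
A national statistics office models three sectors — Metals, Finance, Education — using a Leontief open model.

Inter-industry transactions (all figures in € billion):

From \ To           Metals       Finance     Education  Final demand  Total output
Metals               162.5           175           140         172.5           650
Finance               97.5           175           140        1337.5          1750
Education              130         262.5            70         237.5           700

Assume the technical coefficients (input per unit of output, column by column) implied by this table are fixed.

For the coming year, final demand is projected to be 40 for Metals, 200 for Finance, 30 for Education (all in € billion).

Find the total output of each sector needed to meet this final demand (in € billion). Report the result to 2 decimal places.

x_M = 116.13, x_F = 264.52, x_E = 103.23

Technical coefficients a_ij = z_ij / X_j:
  a_MM = 162.5/650 = 0.25, a_FM = 97.5/650 = 0.15, a_EM = 130/650 = 0.20
  a_MF = 175/1750 = 0.10, a_FF = 175/1750 = 0.10, a_EF = 262.5/1750 = 0.15
  a_ME = 140/700 = 0.20, a_FE = 140/700 = 0.20, a_EE = 70/700 = 0.10
I − A =
  [   0.75    -0.10    -0.20]
  [  -0.15     0.90    -0.20]
  [  -0.20    -0.15     0.90]
Cofactors of I−A, C_ij = (−1)^(i+j)·(minor ij) (rows/columns in the sector order above):
  C_11 = (0.90)(0.90) − (-0.20)(-0.15) = 0.7800
  C_12 = −[(-0.15)(0.90) − (-0.20)(-0.20)] = 0.1750
  C_13 = (-0.15)(-0.15) − (0.90)(-0.20) = 0.2025
  C_21 = −[(-0.10)(0.90) − (-0.20)(-0.15)] = 0.1200
  C_22 = (0.75)(0.90) − (-0.20)(-0.20) = 0.6350
  C_23 = −[(0.75)(-0.15) − (-0.10)(-0.20)] = 0.1325
  C_31 = (-0.10)(-0.20) − (-0.20)(0.90) = 0.2000
  C_32 = −[(0.75)(-0.20) − (-0.20)(-0.15)] = 0.1800
  C_33 = (0.75)(0.90) − (-0.10)(-0.15) = 0.6600
det(I−A) = Σ_j (I−A)_1j·C_1j = (0.75)(0.7800) + (-0.10)(0.1750) + (-0.20)(0.2025) = 0.5270
adj(I−A) = Cᵀ =
  [ 0.7800   0.1200   0.2000]
  [ 0.1750   0.6350   0.1800]
  [ 0.2025   0.1325   0.6600]
(I − A)⁻¹ = adj(I−A) / det(I−A) ≈
  [   1.4801     0.2277     0.3795]
  [   0.3321     1.2049     0.3416]
  [   0.3843     0.2514     1.2524]
x = (I − A)⁻¹ d = adj(I−A)·d / det(I−A), with det(I−A) = 0.5270:
  x_M = (0.7800·40 + 0.1200·200 + 0.2000·30) / 0.5270 = 61.20 / 0.5270 ≈ 116.13
  x_F = (0.1750·40 + 0.6350·200 + 0.1800·30) / 0.5270 = 139.40 / 0.5270 ≈ 264.52
  x_E = (0.2025·40 + 0.1325·200 + 0.6600·30) / 0.5270 = 54.40 / 0.5270 ≈ 103.23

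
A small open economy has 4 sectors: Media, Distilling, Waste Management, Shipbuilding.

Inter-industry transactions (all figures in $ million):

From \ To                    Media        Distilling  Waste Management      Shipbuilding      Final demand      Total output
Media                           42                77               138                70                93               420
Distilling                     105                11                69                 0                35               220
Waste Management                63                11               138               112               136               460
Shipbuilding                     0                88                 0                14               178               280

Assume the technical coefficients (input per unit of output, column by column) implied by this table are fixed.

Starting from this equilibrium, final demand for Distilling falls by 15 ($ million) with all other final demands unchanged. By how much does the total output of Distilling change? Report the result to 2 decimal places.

Technical coefficients a_ij = z_ij / X_j:
  a_11 = 42/420 = 0.10, a_21 = 105/420 = 0.25, a_31 = 63/420 = 0.15, a_41 = 0/420 = 0.00
  a_12 = 77/220 = 0.35, a_22 = 11/220 = 0.05, a_32 = 11/220 = 0.05, a_42 = 88/220 = 0.40
  a_13 = 138/460 = 0.30, a_23 = 69/460 = 0.15, a_33 = 138/460 = 0.30, a_43 = 0/460 = 0.00
  a_14 = 70/280 = 0.25, a_24 = 0/280 = 0.00, a_34 = 112/280 = 0.40, a_44 = 14/280 = 0.05
I − A =
  [   0.90    -0.35    -0.30    -0.25]
  [  -0.25     0.95    -0.15     0.00]
  [  -0.15    -0.05     0.70    -0.40]
  [   0.00    -0.40     0.00     0.95]
Compute the cofactors C_ij = (−1)^(i+j)·(3×3 minor ij) of I−A; the adjugate is their transpose:
adj(I−A) = Cᵀ =
  [ 0.600625   0.365000   0.335625   0.299375]
  [ 0.187625   0.555750   0.199500   0.133375]
  [ 0.187250   0.251625   0.704125   0.345750]
  [ 0.079000   0.234000   0.084000   0.476125]
det(I−A) = Σ_j (I−A)_1j·C_1j = (0.90)(0.600625) + (-0.35)(0.187625) + (-0.30)(0.187250) + (-0.25)(0.079000) = 0.39896875
(I − A)⁻¹ = adj(I−A) / det(I−A) ≈
  [   1.5054     0.9149     0.8412     0.7504]
  [   0.4703     1.3930     0.5000     0.3343]
  [   0.4693     0.6307     1.7649     0.8666]
  [   0.1980     0.5865     0.2105     1.1934]
Δx = (I − A)⁻¹ Δd with Δd having -15 in the Distilling component and 0 elsewhere.
So Δx_2 = L_22 · (-15), where L_22 = adj(I−A)_22 / det(I−A) = 0.555750 / 0.39896875.
Δx_2 = 0.555750 × (-15) / 0.39896875 = -8.33625 / 0.39896875 ≈ -20.89.

Δx_2 = -20.89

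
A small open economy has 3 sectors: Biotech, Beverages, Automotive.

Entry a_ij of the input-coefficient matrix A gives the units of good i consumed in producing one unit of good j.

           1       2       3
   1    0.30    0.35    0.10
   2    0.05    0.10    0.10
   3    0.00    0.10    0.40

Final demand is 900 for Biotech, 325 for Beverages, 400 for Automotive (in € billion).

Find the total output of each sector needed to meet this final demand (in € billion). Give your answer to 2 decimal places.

x_1 = 1662.50, x_2 = 537.50, x_3 = 756.25

I − A =
  [   0.70    -0.35    -0.10]
  [  -0.05     0.90    -0.10]
  [   0.00    -0.10     0.60]
Cofactors of I−A, C_ij = (−1)^(i+j)·(minor ij) (rows/columns in the sector order above):
  C_11 = (0.90)(0.60) − (-0.10)(-0.10) = 0.5300
  C_12 = −[(-0.05)(0.60) − (-0.10)(0.00)] = 0.0300
  C_13 = (-0.05)(-0.10) − (0.90)(0.00) = 0.0050
  C_21 = −[(-0.35)(0.60) − (-0.10)(-0.10)] = 0.2200
  C_22 = (0.70)(0.60) − (-0.10)(0.00) = 0.4200
  C_23 = −[(0.70)(-0.10) − (-0.35)(0.00)] = 0.0700
  C_31 = (-0.35)(-0.10) − (-0.10)(0.90) = 0.1250
  C_32 = −[(0.70)(-0.10) − (-0.10)(-0.05)] = 0.0750
  C_33 = (0.70)(0.90) − (-0.35)(-0.05) = 0.6125
det(I−A) = Σ_j (I−A)_1j·C_1j = (0.70)(0.5300) + (-0.35)(0.0300) + (-0.10)(0.0050) = 0.3600
adj(I−A) = Cᵀ =
  [ 0.5300   0.2200   0.1250]
  [ 0.0300   0.4200   0.0750]
  [ 0.0050   0.0700   0.6125]
(I − A)⁻¹ = adj(I−A) / det(I−A) ≈
  [   1.4722     0.6111     0.3472]
  [   0.0833     1.1667     0.2083]
  [   0.0139     0.1944     1.7014]
x = (I − A)⁻¹ d = adj(I−A)·d / det(I−A), with det(I−A) = 0.3600:
  x_1 = (0.5300·900 + 0.2200·325 + 0.1250·400) / 0.3600 = 598.50 / 0.3600 = 1662.50
  x_2 = (0.0300·900 + 0.4200·325 + 0.0750·400) / 0.3600 = 193.50 / 0.3600 = 537.50
  x_3 = (0.0050·900 + 0.0700·325 + 0.6125·400) / 0.3600 = 272.25 / 0.3600 = 756.25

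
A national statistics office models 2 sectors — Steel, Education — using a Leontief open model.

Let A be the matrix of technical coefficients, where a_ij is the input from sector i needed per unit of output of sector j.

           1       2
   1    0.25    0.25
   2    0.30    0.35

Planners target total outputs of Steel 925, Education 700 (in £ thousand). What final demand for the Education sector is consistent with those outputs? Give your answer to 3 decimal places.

I − A =
  [   0.75    -0.25]
  [  -0.30     0.65]
d = (I − A) x:
  d_1 = (+0.75)·925 + (-0.25)·700 = 518.750
  d_2 = (-0.30)·925 + (+0.65)·700 = 177.500

d_2 = 177.500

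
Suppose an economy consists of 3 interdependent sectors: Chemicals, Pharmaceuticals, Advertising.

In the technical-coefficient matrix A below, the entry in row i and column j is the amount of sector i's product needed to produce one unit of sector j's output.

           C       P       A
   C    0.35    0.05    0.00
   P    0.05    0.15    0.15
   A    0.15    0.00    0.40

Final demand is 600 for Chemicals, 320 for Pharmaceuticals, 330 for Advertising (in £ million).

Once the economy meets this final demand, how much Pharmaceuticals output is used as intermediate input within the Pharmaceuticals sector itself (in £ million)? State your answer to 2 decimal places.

z_PP = 85.96

I − A =
  [   0.65    -0.05     0.00]
  [  -0.05     0.85    -0.15]
  [  -0.15     0.00     0.60]
Cofactors of I−A, C_ij = (−1)^(i+j)·(minor ij) (rows/columns in the sector order above):
  C_11 = (0.85)(0.60) − (-0.15)(0.00) = 0.5100
  C_12 = −[(-0.05)(0.60) − (-0.15)(-0.15)] = 0.0525
  C_13 = (-0.05)(0.00) − (0.85)(-0.15) = 0.1275
  C_21 = −[(-0.05)(0.60) − (0.00)(0.00)] = 0.0300
  C_22 = (0.65)(0.60) − (0.00)(-0.15) = 0.3900
  C_23 = −[(0.65)(0.00) − (-0.05)(-0.15)] = 0.0075
  C_31 = (-0.05)(-0.15) − (0.00)(0.85) = 0.0075
  C_32 = −[(0.65)(-0.15) − (0.00)(-0.05)] = 0.0975
  C_33 = (0.65)(0.85) − (-0.05)(-0.05) = 0.5500
det(I−A) = Σ_j (I−A)_1j·C_1j = (0.65)(0.5100) + (-0.05)(0.0525) + (0.00)(0.1275) = 0.328875
adj(I−A) = Cᵀ =
  [ 0.5100   0.0300   0.0075]
  [ 0.0525   0.3900   0.0975]
  [ 0.1275   0.0075   0.5500]
(I − A)⁻¹ = adj(I−A) / det(I−A) ≈
  [   1.5507     0.0912     0.0228]
  [   0.1596     1.1859     0.2965]
  [   0.3877     0.0228     1.6724]
First solve x = (I − A)⁻¹ d = adj(I−A)·d / det(I−A); in particular x_P = (0.0525·600 + 0.3900·320 + 0.0975·330) / 0.328875 = 188.475 / 0.328875 ≈ 573.0901.
Intermediate flow from P to P: z_PP = a_PP · x_P = 0.15 × 188.475 / 0.328875 = 28.27125 / 0.328875 ≈ 85.96.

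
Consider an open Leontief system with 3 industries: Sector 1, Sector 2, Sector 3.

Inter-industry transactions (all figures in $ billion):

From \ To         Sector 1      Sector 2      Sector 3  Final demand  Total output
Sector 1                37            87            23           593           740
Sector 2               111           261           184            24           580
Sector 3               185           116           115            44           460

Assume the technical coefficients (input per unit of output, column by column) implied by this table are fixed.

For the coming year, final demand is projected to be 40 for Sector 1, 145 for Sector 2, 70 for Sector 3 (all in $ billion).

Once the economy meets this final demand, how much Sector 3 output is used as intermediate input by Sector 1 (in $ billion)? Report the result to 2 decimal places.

z_31 = 33.73

Technical coefficients a_ij = z_ij / X_j:
  a_11 = 37/740 = 0.05, a_21 = 111/740 = 0.15, a_31 = 185/740 = 0.25
  a_12 = 87/580 = 0.15, a_22 = 261/580 = 0.45, a_32 = 116/580 = 0.20
  a_13 = 23/460 = 0.05, a_23 = 184/460 = 0.40, a_33 = 115/460 = 0.25
I − A =
  [   0.95    -0.15    -0.05]
  [  -0.15     0.55    -0.40]
  [  -0.25    -0.20     0.75]
Cofactors of I−A, C_ij = (−1)^(i+j)·(minor ij) (rows/columns in the sector order above):
  C_11 = (0.55)(0.75) − (-0.40)(-0.20) = 0.3325
  C_12 = −[(-0.15)(0.75) − (-0.40)(-0.25)] = 0.2125
  C_13 = (-0.15)(-0.20) − (0.55)(-0.25) = 0.1675
  C_21 = −[(-0.15)(0.75) − (-0.05)(-0.20)] = 0.1225
  C_22 = (0.95)(0.75) − (-0.05)(-0.25) = 0.7000
  C_23 = −[(0.95)(-0.20) − (-0.15)(-0.25)] = 0.2275
  C_31 = (-0.15)(-0.40) − (-0.05)(0.55) = 0.0875
  C_32 = −[(0.95)(-0.40) − (-0.05)(-0.15)] = 0.3875
  C_33 = (0.95)(0.55) − (-0.15)(-0.15) = 0.5000
det(I−A) = Σ_j (I−A)_1j·C_1j = (0.95)(0.3325) + (-0.15)(0.2125) + (-0.05)(0.1675) = 0.275625
adj(I−A) = Cᵀ =
  [ 0.3325   0.1225   0.0875]
  [ 0.2125   0.7000   0.3875]
  [ 0.1675   0.2275   0.5000]
(I − A)⁻¹ = adj(I−A) / det(I−A) ≈
  [   1.2063     0.4444     0.3175]
  [   0.7710     2.5397     1.4059]
  [   0.6077     0.8254     1.8141]
First solve x = (I − A)⁻¹ d = adj(I−A)·d / det(I−A); in particular x_1 = (0.3325·40 + 0.1225·145 + 0.0875·70) / 0.275625 = 37.1875 / 0.275625 ≈ 134.9206.
Intermediate flow from 3 to 1: z_31 = a_31 · x_1 = 0.25 × 37.1875 / 0.275625 = 9.296875 / 0.275625 ≈ 33.73.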